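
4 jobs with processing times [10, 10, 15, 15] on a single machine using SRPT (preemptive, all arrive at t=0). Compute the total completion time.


Since all jobs arrive at t=0, SRPT equals SPT ordering.
SPT order: [10, 10, 15, 15]
Completion times:
  Job 1: p=10, C=10
  Job 2: p=10, C=20
  Job 3: p=15, C=35
  Job 4: p=15, C=50
Total completion time = 10 + 20 + 35 + 50 = 115

115


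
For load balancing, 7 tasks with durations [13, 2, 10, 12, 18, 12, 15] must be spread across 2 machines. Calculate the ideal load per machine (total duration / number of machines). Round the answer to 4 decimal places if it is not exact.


Total processing time = 13 + 2 + 10 + 12 + 18 + 12 + 15 = 82
Number of machines = 2
Ideal balanced load = 82 / 2 = 41.0

41.0


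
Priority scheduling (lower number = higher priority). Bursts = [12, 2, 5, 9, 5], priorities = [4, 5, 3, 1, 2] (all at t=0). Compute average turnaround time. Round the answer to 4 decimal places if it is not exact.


Sort by priority (ascending = highest first):
Order: [(1, 9), (2, 5), (3, 5), (4, 12), (5, 2)]
Completion times:
  Priority 1, burst=9, C=9
  Priority 2, burst=5, C=14
  Priority 3, burst=5, C=19
  Priority 4, burst=12, C=31
  Priority 5, burst=2, C=33
Average turnaround = 106/5 = 21.2

21.2


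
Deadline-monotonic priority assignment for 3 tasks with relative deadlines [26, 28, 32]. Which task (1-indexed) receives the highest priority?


Sort tasks by relative deadline (ascending):
  Task 1: deadline = 26
  Task 2: deadline = 28
  Task 3: deadline = 32
Priority order (highest first): [1, 2, 3]
Highest priority task = 1

1


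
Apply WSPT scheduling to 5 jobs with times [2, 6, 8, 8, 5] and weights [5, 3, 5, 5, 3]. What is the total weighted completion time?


Compute p/w ratios and sort ascending (WSPT): [(2, 5), (8, 5), (8, 5), (5, 3), (6, 3)]
Compute weighted completion times:
  Job (p=2,w=5): C=2, w*C=5*2=10
  Job (p=8,w=5): C=10, w*C=5*10=50
  Job (p=8,w=5): C=18, w*C=5*18=90
  Job (p=5,w=3): C=23, w*C=3*23=69
  Job (p=6,w=3): C=29, w*C=3*29=87
Total weighted completion time = 306

306


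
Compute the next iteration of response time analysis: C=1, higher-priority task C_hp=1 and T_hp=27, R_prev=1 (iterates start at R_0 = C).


R_next = C + ceil(R_prev / T_hp) * C_hp
ceil(1 / 27) = ceil(0.037) = 1
Interference = 1 * 1 = 1
R_next = 1 + 1 = 2

2


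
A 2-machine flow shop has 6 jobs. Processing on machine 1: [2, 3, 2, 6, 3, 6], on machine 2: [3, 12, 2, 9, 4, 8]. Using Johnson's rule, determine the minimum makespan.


Apply Johnson's rule:
  Group 1 (a <= b): [(1, 2, 3), (3, 2, 2), (2, 3, 12), (5, 3, 4), (4, 6, 9), (6, 6, 8)]
  Group 2 (a > b): []
Optimal job order: [1, 3, 2, 5, 4, 6]
Schedule:
  Job 1: M1 done at 2, M2 done at 5
  Job 3: M1 done at 4, M2 done at 7
  Job 2: M1 done at 7, M2 done at 19
  Job 5: M1 done at 10, M2 done at 23
  Job 4: M1 done at 16, M2 done at 32
  Job 6: M1 done at 22, M2 done at 40
Makespan = 40

40


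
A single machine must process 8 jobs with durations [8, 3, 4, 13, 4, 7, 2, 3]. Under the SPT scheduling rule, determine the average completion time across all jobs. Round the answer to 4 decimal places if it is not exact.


Sort jobs by processing time (SPT order): [2, 3, 3, 4, 4, 7, 8, 13]
Compute completion times sequentially:
  Job 1: processing = 2, completes at 2
  Job 2: processing = 3, completes at 5
  Job 3: processing = 3, completes at 8
  Job 4: processing = 4, completes at 12
  Job 5: processing = 4, completes at 16
  Job 6: processing = 7, completes at 23
  Job 7: processing = 8, completes at 31
  Job 8: processing = 13, completes at 44
Sum of completion times = 141
Average completion time = 141/8 = 17.625

17.625


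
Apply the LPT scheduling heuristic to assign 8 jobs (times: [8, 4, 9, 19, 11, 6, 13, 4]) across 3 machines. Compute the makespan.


Sort jobs in decreasing order (LPT): [19, 13, 11, 9, 8, 6, 4, 4]
Assign each job to the least loaded machine:
  Machine 1: jobs [19, 6], load = 25
  Machine 2: jobs [13, 8, 4], load = 25
  Machine 3: jobs [11, 9, 4], load = 24
Makespan = max load = 25

25


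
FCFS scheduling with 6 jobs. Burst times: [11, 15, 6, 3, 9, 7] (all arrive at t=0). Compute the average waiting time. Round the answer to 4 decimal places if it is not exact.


FCFS order (as given): [11, 15, 6, 3, 9, 7]
Waiting times:
  Job 1: wait = 0
  Job 2: wait = 11
  Job 3: wait = 26
  Job 4: wait = 32
  Job 5: wait = 35
  Job 6: wait = 44
Sum of waiting times = 148
Average waiting time = 148/6 = 24.6667

24.6667


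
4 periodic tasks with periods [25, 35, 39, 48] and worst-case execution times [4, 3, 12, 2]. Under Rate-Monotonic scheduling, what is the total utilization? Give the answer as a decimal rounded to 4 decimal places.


Compute individual utilizations (exact fractions):
  Task 1: C/T = 4/25 (approx. 0.16)
  Task 2: C/T = 3/35 (approx. 0.0857)
  Task 3: C/T = 12/39 = 4/13 (approx. 0.3077)
  Task 4: C/T = 2/48 = 1/24 (approx. 0.0417)
Total utilization U = 4/25 + 3/35 + 4/13 + 1/24 = 32491/54600
Rounded to 4 decimal places: U = 0.5951
RM (Liu & Layland) bound for 4 tasks = 0.756828; compare with U = 32491/54600 (approx. 0.595073)
U <= bound, so schedulable by RM sufficient condition.

0.5951


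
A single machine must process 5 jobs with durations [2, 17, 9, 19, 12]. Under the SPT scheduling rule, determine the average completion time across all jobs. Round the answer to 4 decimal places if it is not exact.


Sort jobs by processing time (SPT order): [2, 9, 12, 17, 19]
Compute completion times sequentially:
  Job 1: processing = 2, completes at 2
  Job 2: processing = 9, completes at 11
  Job 3: processing = 12, completes at 23
  Job 4: processing = 17, completes at 40
  Job 5: processing = 19, completes at 59
Sum of completion times = 135
Average completion time = 135/5 = 27.0

27.0


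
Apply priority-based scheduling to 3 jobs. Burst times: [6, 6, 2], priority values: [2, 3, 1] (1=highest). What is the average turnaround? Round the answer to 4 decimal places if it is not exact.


Sort by priority (ascending = highest first):
Order: [(1, 2), (2, 6), (3, 6)]
Completion times:
  Priority 1, burst=2, C=2
  Priority 2, burst=6, C=8
  Priority 3, burst=6, C=14
Average turnaround = 24/3 = 8.0

8.0


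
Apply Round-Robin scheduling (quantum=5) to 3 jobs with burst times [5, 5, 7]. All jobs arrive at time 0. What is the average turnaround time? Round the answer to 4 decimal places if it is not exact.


Time quantum = 5
Execution trace:
  J1 runs 5 units, time = 5
  J2 runs 5 units, time = 10
  J3 runs 5 units, time = 15
  J3 runs 2 units, time = 17
Finish times: [5, 10, 17]
Average turnaround = 32/3 = 10.6667

10.6667


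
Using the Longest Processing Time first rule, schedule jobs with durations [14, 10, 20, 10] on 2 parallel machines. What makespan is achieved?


Sort jobs in decreasing order (LPT): [20, 14, 10, 10]
Assign each job to the least loaded machine:
  Machine 1: jobs [20, 10], load = 30
  Machine 2: jobs [14, 10], load = 24
Makespan = max load = 30

30


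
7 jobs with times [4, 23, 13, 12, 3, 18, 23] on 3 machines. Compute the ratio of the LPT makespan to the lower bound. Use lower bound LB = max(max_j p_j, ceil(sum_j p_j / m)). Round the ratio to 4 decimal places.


LPT order: [23, 23, 18, 13, 12, 4, 3]
Machine loads after assignment: [35, 30, 31]
LPT makespan = 35
Lower bound = max(max_job, ceil(total/3)) = max(23, 32) = 32
Ratio = 35 / 32 = 1.0938

1.0938


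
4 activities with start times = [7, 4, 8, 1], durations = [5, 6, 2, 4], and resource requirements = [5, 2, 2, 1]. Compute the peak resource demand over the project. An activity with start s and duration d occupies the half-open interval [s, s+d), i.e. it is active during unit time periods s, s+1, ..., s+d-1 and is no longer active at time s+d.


Each activity i is active on [start_i, start_i + duration_i).
Compute total resource usage per time slot:
  t=0: active resources = [], total = 0
  t=1: active resources = [1], total = 1
  t=2: active resources = [1], total = 1
  t=3: active resources = [1], total = 1
  t=4: active resources = [2, 1], total = 3
  t=5: active resources = [2], total = 2
  t=6: active resources = [2], total = 2
  t=7: active resources = [5, 2], total = 7
  t=8: active resources = [5, 2, 2], total = 9
  t=9: active resources = [5, 2, 2], total = 9
  t=10: active resources = [5], total = 5
  t=11: active resources = [5], total = 5
Peak resource demand = 9

9


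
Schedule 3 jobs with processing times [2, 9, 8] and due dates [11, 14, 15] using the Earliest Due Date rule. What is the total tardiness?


Sort by due date (EDD order): [(2, 11), (9, 14), (8, 15)]
Compute completion times and tardiness:
  Job 1: p=2, d=11, C=2, tardiness=max(0,2-11)=0
  Job 2: p=9, d=14, C=11, tardiness=max(0,11-14)=0
  Job 3: p=8, d=15, C=19, tardiness=max(0,19-15)=4
Total tardiness = 4

4


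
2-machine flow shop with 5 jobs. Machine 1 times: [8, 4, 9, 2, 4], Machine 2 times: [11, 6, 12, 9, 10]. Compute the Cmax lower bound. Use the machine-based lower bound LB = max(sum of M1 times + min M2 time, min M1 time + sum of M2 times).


LB1 = sum(M1 times) + min(M2 times) = 27 + 6 = 33
LB2 = min(M1 times) + sum(M2 times) = 2 + 48 = 50
Lower bound = max(LB1, LB2) = max(33, 50) = 50

50


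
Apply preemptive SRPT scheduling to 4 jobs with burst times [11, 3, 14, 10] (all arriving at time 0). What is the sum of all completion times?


Since all jobs arrive at t=0, SRPT equals SPT ordering.
SPT order: [3, 10, 11, 14]
Completion times:
  Job 1: p=3, C=3
  Job 2: p=10, C=13
  Job 3: p=11, C=24
  Job 4: p=14, C=38
Total completion time = 3 + 13 + 24 + 38 = 78

78


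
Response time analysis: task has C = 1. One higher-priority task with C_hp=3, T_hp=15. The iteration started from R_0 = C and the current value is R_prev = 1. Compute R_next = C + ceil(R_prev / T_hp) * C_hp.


R_next = C + ceil(R_prev / T_hp) * C_hp
ceil(1 / 15) = ceil(0.0667) = 1
Interference = 1 * 3 = 3
R_next = 1 + 3 = 4

4


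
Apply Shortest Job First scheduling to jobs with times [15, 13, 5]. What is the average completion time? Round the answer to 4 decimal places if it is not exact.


SJF order (ascending): [5, 13, 15]
Completion times:
  Job 1: burst=5, C=5
  Job 2: burst=13, C=18
  Job 3: burst=15, C=33
Average completion = 56/3 = 18.6667

18.6667


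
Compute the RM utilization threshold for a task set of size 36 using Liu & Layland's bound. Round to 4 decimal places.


Compute 2^(1/36) = 1.0194406437
Subtract 1: 1.0194406437 - 1 = 0.0194406437
Multiply by n: 36 * 0.0194406437 = 0.6998631732
Round to 4 dp: 0.6999

0.6999


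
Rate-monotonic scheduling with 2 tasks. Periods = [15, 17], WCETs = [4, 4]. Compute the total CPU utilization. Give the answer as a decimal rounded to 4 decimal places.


Compute individual utilizations (exact fractions):
  Task 1: C/T = 4/15 (approx. 0.2667)
  Task 2: C/T = 4/17 (approx. 0.2353)
Total utilization U = 4/15 + 4/17 = 128/255
Rounded to 4 decimal places: U = 0.5020
RM (Liu & Layland) bound for 2 tasks = 0.828427; compare with U = 128/255 (approx. 0.501961)
U <= bound, so schedulable by RM sufficient condition.

0.5020


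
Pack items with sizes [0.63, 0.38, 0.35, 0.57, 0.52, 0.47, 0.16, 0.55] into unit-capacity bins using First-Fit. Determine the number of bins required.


Place items sequentially using First-Fit:
  Item 0.63 -> new Bin 1
  Item 0.38 -> new Bin 2
  Item 0.35 -> Bin 1 (now 0.98)
  Item 0.57 -> Bin 2 (now 0.95)
  Item 0.52 -> new Bin 3
  Item 0.47 -> Bin 3 (now 0.99)
  Item 0.16 -> new Bin 4
  Item 0.55 -> Bin 4 (now 0.71)
Total bins used = 4

4


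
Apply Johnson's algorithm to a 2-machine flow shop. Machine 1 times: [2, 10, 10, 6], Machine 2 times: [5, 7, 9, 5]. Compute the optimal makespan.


Apply Johnson's rule:
  Group 1 (a <= b): [(1, 2, 5)]
  Group 2 (a > b): [(3, 10, 9), (2, 10, 7), (4, 6, 5)]
Optimal job order: [1, 3, 2, 4]
Schedule:
  Job 1: M1 done at 2, M2 done at 7
  Job 3: M1 done at 12, M2 done at 21
  Job 2: M1 done at 22, M2 done at 29
  Job 4: M1 done at 28, M2 done at 34
Makespan = 34

34


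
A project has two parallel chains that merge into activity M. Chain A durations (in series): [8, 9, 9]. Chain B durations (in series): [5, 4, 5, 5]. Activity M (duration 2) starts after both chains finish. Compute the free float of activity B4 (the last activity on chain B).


ES(B4) = sum of predecessors on chain B = 14
EF(B4) = ES + duration = 14 + 5 = 19
Successor of B4 is M. ES(M) = max(sum(A), sum(B)) = max(26, 19) = 26
Free float = ES(successor) - EF(current) = 26 - 19 = 7

7


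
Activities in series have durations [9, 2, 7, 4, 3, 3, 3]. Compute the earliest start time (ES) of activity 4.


Activity 4 starts after activities 1 through 3 complete.
Predecessor durations: [9, 2, 7]
ES = 9 + 2 + 7 = 18

18


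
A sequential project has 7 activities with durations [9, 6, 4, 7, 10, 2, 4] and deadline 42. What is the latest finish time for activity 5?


LF(activity 5) = deadline - sum of successor durations
Successors: activities 6 through 7 with durations [2, 4]
Sum of successor durations = 6
LF = 42 - 6 = 36

36


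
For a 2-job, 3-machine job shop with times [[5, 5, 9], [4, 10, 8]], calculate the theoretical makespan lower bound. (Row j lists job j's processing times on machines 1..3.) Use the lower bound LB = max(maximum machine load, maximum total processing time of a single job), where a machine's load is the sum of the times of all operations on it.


Machine loads:
  Machine 1: 5 + 4 = 9
  Machine 2: 5 + 10 = 15
  Machine 3: 9 + 8 = 17
Max machine load = 17
Job totals:
  Job 1: 19
  Job 2: 22
Max job total = 22
Lower bound = max(17, 22) = 22

22


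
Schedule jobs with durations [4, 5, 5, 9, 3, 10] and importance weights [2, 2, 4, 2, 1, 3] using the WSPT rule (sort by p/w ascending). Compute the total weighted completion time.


Compute p/w ratios and sort ascending (WSPT): [(5, 4), (4, 2), (5, 2), (3, 1), (10, 3), (9, 2)]
Compute weighted completion times:
  Job (p=5,w=4): C=5, w*C=4*5=20
  Job (p=4,w=2): C=9, w*C=2*9=18
  Job (p=5,w=2): C=14, w*C=2*14=28
  Job (p=3,w=1): C=17, w*C=1*17=17
  Job (p=10,w=3): C=27, w*C=3*27=81
  Job (p=9,w=2): C=36, w*C=2*36=72
Total weighted completion time = 236

236


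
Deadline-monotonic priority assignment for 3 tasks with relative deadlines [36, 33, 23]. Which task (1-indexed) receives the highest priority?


Sort tasks by relative deadline (ascending):
  Task 3: deadline = 23
  Task 2: deadline = 33
  Task 1: deadline = 36
Priority order (highest first): [3, 2, 1]
Highest priority task = 3

3


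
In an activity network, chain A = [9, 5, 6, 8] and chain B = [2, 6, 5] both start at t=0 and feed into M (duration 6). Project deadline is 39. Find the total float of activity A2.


Forward pass: ES(A2) = sum of predecessors on chain A = 9
EF = ES + duration = 9 + 5 = 14
Backward pass: LF(M) = deadline = 39; LS(M) = 39 - 6 = 33
LF(A2) = LS(M) - sum(successors on chain A) = 33 - 14 = 19
LS = LF - duration = 19 - 5 = 14
Total float = LS - ES = 14 - 9 = 5

5


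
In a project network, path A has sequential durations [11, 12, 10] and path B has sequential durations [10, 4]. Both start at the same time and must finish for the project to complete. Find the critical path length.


Path A total = 11 + 12 + 10 = 33
Path B total = 10 + 4 = 14
Critical path = longest path = max(33, 14) = 33

33


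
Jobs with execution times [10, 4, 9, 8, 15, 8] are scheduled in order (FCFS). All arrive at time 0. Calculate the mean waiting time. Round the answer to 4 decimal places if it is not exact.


FCFS order (as given): [10, 4, 9, 8, 15, 8]
Waiting times:
  Job 1: wait = 0
  Job 2: wait = 10
  Job 3: wait = 14
  Job 4: wait = 23
  Job 5: wait = 31
  Job 6: wait = 46
Sum of waiting times = 124
Average waiting time = 124/6 = 20.6667

20.6667


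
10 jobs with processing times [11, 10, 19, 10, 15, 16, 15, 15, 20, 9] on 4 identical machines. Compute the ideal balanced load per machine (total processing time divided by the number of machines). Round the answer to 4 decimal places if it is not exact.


Total processing time = 11 + 10 + 19 + 10 + 15 + 16 + 15 + 15 + 20 + 9 = 140
Number of machines = 4
Ideal balanced load = 140 / 4 = 35.0

35.0


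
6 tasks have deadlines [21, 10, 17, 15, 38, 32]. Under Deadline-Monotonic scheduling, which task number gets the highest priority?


Sort tasks by relative deadline (ascending):
  Task 2: deadline = 10
  Task 4: deadline = 15
  Task 3: deadline = 17
  Task 1: deadline = 21
  Task 6: deadline = 32
  Task 5: deadline = 38
Priority order (highest first): [2, 4, 3, 1, 6, 5]
Highest priority task = 2

2


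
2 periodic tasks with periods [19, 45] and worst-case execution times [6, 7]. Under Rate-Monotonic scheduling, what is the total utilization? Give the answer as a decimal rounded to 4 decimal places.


Compute individual utilizations (exact fractions):
  Task 1: C/T = 6/19 (approx. 0.3158)
  Task 2: C/T = 7/45 (approx. 0.1556)
Total utilization U = 6/19 + 7/45 = 403/855
Rounded to 4 decimal places: U = 0.4713
RM (Liu & Layland) bound for 2 tasks = 0.828427; compare with U = 403/855 (approx. 0.471345)
U <= bound, so schedulable by RM sufficient condition.

0.4713


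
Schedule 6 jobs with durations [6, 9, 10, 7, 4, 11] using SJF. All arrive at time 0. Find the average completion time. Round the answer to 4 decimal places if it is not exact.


SJF order (ascending): [4, 6, 7, 9, 10, 11]
Completion times:
  Job 1: burst=4, C=4
  Job 2: burst=6, C=10
  Job 3: burst=7, C=17
  Job 4: burst=9, C=26
  Job 5: burst=10, C=36
  Job 6: burst=11, C=47
Average completion = 140/6 = 23.3333

23.3333


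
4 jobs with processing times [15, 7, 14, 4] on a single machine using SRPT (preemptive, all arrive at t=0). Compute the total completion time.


Since all jobs arrive at t=0, SRPT equals SPT ordering.
SPT order: [4, 7, 14, 15]
Completion times:
  Job 1: p=4, C=4
  Job 2: p=7, C=11
  Job 3: p=14, C=25
  Job 4: p=15, C=40
Total completion time = 4 + 11 + 25 + 40 = 80

80


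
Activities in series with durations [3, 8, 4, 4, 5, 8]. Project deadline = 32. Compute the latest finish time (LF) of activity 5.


LF(activity 5) = deadline - sum of successor durations
Successors: activities 6 through 6 with durations [8]
Sum of successor durations = 8
LF = 32 - 8 = 24

24


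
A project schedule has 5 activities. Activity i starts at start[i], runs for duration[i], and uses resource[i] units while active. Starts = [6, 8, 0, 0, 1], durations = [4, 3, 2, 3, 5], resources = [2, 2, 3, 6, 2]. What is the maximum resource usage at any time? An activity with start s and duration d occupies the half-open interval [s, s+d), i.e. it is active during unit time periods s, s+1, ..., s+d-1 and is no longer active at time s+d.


Each activity i is active on [start_i, start_i + duration_i).
Compute total resource usage per time slot:
  t=0: active resources = [3, 6], total = 9
  t=1: active resources = [3, 6, 2], total = 11
  t=2: active resources = [6, 2], total = 8
  t=3: active resources = [2], total = 2
  t=4: active resources = [2], total = 2
  t=5: active resources = [2], total = 2
  t=6: active resources = [2], total = 2
  t=7: active resources = [2], total = 2
  t=8: active resources = [2, 2], total = 4
  t=9: active resources = [2, 2], total = 4
  t=10: active resources = [2], total = 2
Peak resource demand = 11

11


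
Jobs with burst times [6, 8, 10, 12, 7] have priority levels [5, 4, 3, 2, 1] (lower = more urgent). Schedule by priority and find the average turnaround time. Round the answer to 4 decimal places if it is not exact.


Sort by priority (ascending = highest first):
Order: [(1, 7), (2, 12), (3, 10), (4, 8), (5, 6)]
Completion times:
  Priority 1, burst=7, C=7
  Priority 2, burst=12, C=19
  Priority 3, burst=10, C=29
  Priority 4, burst=8, C=37
  Priority 5, burst=6, C=43
Average turnaround = 135/5 = 27.0

27.0


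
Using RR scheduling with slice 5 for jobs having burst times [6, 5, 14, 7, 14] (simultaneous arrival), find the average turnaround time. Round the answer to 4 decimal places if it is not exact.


Time quantum = 5
Execution trace:
  J1 runs 5 units, time = 5
  J2 runs 5 units, time = 10
  J3 runs 5 units, time = 15
  J4 runs 5 units, time = 20
  J5 runs 5 units, time = 25
  J1 runs 1 units, time = 26
  J3 runs 5 units, time = 31
  J4 runs 2 units, time = 33
  J5 runs 5 units, time = 38
  J3 runs 4 units, time = 42
  J5 runs 4 units, time = 46
Finish times: [26, 10, 42, 33, 46]
Average turnaround = 157/5 = 31.4

31.4


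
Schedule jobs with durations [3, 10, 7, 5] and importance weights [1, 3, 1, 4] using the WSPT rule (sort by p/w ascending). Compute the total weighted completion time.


Compute p/w ratios and sort ascending (WSPT): [(5, 4), (3, 1), (10, 3), (7, 1)]
Compute weighted completion times:
  Job (p=5,w=4): C=5, w*C=4*5=20
  Job (p=3,w=1): C=8, w*C=1*8=8
  Job (p=10,w=3): C=18, w*C=3*18=54
  Job (p=7,w=1): C=25, w*C=1*25=25
Total weighted completion time = 107

107


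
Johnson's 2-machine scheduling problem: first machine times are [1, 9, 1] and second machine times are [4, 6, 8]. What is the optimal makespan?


Apply Johnson's rule:
  Group 1 (a <= b): [(1, 1, 4), (3, 1, 8)]
  Group 2 (a > b): [(2, 9, 6)]
Optimal job order: [1, 3, 2]
Schedule:
  Job 1: M1 done at 1, M2 done at 5
  Job 3: M1 done at 2, M2 done at 13
  Job 2: M1 done at 11, M2 done at 19
Makespan = 19

19


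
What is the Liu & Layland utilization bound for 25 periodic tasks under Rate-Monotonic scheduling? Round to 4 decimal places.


Compute 2^(1/25) = 1.0281138267
Subtract 1: 1.0281138267 - 1 = 0.0281138267
Multiply by n: 25 * 0.0281138267 = 0.7028456675
Round to 4 dp: 0.7028

0.7028


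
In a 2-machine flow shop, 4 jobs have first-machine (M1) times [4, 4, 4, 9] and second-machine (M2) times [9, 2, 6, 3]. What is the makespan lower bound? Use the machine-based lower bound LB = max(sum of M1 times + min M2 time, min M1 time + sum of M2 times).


LB1 = sum(M1 times) + min(M2 times) = 21 + 2 = 23
LB2 = min(M1 times) + sum(M2 times) = 4 + 20 = 24
Lower bound = max(LB1, LB2) = max(23, 24) = 24

24


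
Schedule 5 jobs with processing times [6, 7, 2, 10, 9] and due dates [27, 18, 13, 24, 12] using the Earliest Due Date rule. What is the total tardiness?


Sort by due date (EDD order): [(9, 12), (2, 13), (7, 18), (10, 24), (6, 27)]
Compute completion times and tardiness:
  Job 1: p=9, d=12, C=9, tardiness=max(0,9-12)=0
  Job 2: p=2, d=13, C=11, tardiness=max(0,11-13)=0
  Job 3: p=7, d=18, C=18, tardiness=max(0,18-18)=0
  Job 4: p=10, d=24, C=28, tardiness=max(0,28-24)=4
  Job 5: p=6, d=27, C=34, tardiness=max(0,34-27)=7
Total tardiness = 11

11


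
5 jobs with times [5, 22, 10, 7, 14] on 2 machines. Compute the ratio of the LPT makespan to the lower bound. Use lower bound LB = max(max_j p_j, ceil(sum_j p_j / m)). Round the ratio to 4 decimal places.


LPT order: [22, 14, 10, 7, 5]
Machine loads after assignment: [29, 29]
LPT makespan = 29
Lower bound = max(max_job, ceil(total/2)) = max(22, 29) = 29
Ratio = 29 / 29 = 1.0

1.0


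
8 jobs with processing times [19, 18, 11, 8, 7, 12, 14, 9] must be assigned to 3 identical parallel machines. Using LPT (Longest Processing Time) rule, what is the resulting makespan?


Sort jobs in decreasing order (LPT): [19, 18, 14, 12, 11, 9, 8, 7]
Assign each job to the least loaded machine:
  Machine 1: jobs [19, 9, 7], load = 35
  Machine 2: jobs [18, 11], load = 29
  Machine 3: jobs [14, 12, 8], load = 34
Makespan = max load = 35

35


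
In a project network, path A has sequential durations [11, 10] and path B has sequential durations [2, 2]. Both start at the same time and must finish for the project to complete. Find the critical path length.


Path A total = 11 + 10 = 21
Path B total = 2 + 2 = 4
Critical path = longest path = max(21, 4) = 21

21


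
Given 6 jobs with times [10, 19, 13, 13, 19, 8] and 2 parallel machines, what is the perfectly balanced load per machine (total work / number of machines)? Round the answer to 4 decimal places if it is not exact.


Total processing time = 10 + 19 + 13 + 13 + 19 + 8 = 82
Number of machines = 2
Ideal balanced load = 82 / 2 = 41.0

41.0


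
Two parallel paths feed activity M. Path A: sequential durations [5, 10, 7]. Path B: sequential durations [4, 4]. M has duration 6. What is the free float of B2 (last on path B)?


ES(B2) = sum of predecessors on chain B = 4
EF(B2) = ES + duration = 4 + 4 = 8
Successor of B2 is M. ES(M) = max(sum(A), sum(B)) = max(22, 8) = 22
Free float = ES(successor) - EF(current) = 22 - 8 = 14

14


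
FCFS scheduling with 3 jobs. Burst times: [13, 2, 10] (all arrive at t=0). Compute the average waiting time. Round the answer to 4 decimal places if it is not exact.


FCFS order (as given): [13, 2, 10]
Waiting times:
  Job 1: wait = 0
  Job 2: wait = 13
  Job 3: wait = 15
Sum of waiting times = 28
Average waiting time = 28/3 = 9.3333

9.3333


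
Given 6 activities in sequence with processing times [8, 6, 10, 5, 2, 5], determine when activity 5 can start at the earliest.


Activity 5 starts after activities 1 through 4 complete.
Predecessor durations: [8, 6, 10, 5]
ES = 8 + 6 + 10 + 5 = 29

29


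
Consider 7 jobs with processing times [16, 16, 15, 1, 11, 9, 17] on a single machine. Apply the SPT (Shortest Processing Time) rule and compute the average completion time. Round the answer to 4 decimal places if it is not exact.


Sort jobs by processing time (SPT order): [1, 9, 11, 15, 16, 16, 17]
Compute completion times sequentially:
  Job 1: processing = 1, completes at 1
  Job 2: processing = 9, completes at 10
  Job 3: processing = 11, completes at 21
  Job 4: processing = 15, completes at 36
  Job 5: processing = 16, completes at 52
  Job 6: processing = 16, completes at 68
  Job 7: processing = 17, completes at 85
Sum of completion times = 273
Average completion time = 273/7 = 39.0

39.0


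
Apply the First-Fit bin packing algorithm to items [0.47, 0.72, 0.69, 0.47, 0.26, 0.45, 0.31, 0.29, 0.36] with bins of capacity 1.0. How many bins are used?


Place items sequentially using First-Fit:
  Item 0.47 -> new Bin 1
  Item 0.72 -> new Bin 2
  Item 0.69 -> new Bin 3
  Item 0.47 -> Bin 1 (now 0.94)
  Item 0.26 -> Bin 2 (now 0.98)
  Item 0.45 -> new Bin 4
  Item 0.31 -> Bin 3 (now 1.0)
  Item 0.29 -> Bin 4 (now 0.74)
  Item 0.36 -> new Bin 5
Total bins used = 5

5


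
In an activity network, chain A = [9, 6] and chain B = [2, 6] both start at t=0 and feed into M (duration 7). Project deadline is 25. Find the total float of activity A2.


Forward pass: ES(A2) = sum of predecessors on chain A = 9
EF = ES + duration = 9 + 6 = 15
Backward pass: LF(M) = deadline = 25; LS(M) = 25 - 7 = 18
LF(A2) = LS(M) - sum(successors on chain A) = 18 - 0 = 18
LS = LF - duration = 18 - 6 = 12
Total float = LS - ES = 12 - 9 = 3

3


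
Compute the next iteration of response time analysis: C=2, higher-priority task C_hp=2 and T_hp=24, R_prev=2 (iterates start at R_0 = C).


R_next = C + ceil(R_prev / T_hp) * C_hp
ceil(2 / 24) = ceil(0.0833) = 1
Interference = 1 * 2 = 2
R_next = 2 + 2 = 4

4


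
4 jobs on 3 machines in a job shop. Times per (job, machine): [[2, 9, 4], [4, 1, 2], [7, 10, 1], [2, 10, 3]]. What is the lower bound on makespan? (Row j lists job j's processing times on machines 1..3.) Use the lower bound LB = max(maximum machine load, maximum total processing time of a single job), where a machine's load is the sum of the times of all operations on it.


Machine loads:
  Machine 1: 2 + 4 + 7 + 2 = 15
  Machine 2: 9 + 1 + 10 + 10 = 30
  Machine 3: 4 + 2 + 1 + 3 = 10
Max machine load = 30
Job totals:
  Job 1: 15
  Job 2: 7
  Job 3: 18
  Job 4: 15
Max job total = 18
Lower bound = max(30, 18) = 30

30


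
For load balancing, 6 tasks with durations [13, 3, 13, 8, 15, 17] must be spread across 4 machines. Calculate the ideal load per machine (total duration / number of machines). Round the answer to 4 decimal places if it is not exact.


Total processing time = 13 + 3 + 13 + 8 + 15 + 17 = 69
Number of machines = 4
Ideal balanced load = 69 / 4 = 17.25

17.25


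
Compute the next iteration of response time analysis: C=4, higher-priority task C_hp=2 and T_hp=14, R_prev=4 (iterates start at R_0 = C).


R_next = C + ceil(R_prev / T_hp) * C_hp
ceil(4 / 14) = ceil(0.2857) = 1
Interference = 1 * 2 = 2
R_next = 4 + 2 = 6

6


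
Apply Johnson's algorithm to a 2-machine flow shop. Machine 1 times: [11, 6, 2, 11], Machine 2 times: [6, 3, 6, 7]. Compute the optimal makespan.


Apply Johnson's rule:
  Group 1 (a <= b): [(3, 2, 6)]
  Group 2 (a > b): [(4, 11, 7), (1, 11, 6), (2, 6, 3)]
Optimal job order: [3, 4, 1, 2]
Schedule:
  Job 3: M1 done at 2, M2 done at 8
  Job 4: M1 done at 13, M2 done at 20
  Job 1: M1 done at 24, M2 done at 30
  Job 2: M1 done at 30, M2 done at 33
Makespan = 33

33


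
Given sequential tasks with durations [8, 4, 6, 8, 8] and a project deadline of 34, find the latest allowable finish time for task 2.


LF(activity 2) = deadline - sum of successor durations
Successors: activities 3 through 5 with durations [6, 8, 8]
Sum of successor durations = 22
LF = 34 - 22 = 12

12


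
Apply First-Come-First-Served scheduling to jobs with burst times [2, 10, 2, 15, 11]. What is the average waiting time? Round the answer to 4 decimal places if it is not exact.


FCFS order (as given): [2, 10, 2, 15, 11]
Waiting times:
  Job 1: wait = 0
  Job 2: wait = 2
  Job 3: wait = 12
  Job 4: wait = 14
  Job 5: wait = 29
Sum of waiting times = 57
Average waiting time = 57/5 = 11.4

11.4


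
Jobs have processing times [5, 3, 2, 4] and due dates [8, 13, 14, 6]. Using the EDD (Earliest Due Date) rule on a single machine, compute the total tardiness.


Sort by due date (EDD order): [(4, 6), (5, 8), (3, 13), (2, 14)]
Compute completion times and tardiness:
  Job 1: p=4, d=6, C=4, tardiness=max(0,4-6)=0
  Job 2: p=5, d=8, C=9, tardiness=max(0,9-8)=1
  Job 3: p=3, d=13, C=12, tardiness=max(0,12-13)=0
  Job 4: p=2, d=14, C=14, tardiness=max(0,14-14)=0
Total tardiness = 1

1


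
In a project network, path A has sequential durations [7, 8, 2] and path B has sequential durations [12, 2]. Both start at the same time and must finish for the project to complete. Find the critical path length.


Path A total = 7 + 8 + 2 = 17
Path B total = 12 + 2 = 14
Critical path = longest path = max(17, 14) = 17

17


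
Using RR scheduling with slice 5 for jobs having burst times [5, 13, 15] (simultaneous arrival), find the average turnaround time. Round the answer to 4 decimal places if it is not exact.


Time quantum = 5
Execution trace:
  J1 runs 5 units, time = 5
  J2 runs 5 units, time = 10
  J3 runs 5 units, time = 15
  J2 runs 5 units, time = 20
  J3 runs 5 units, time = 25
  J2 runs 3 units, time = 28
  J3 runs 5 units, time = 33
Finish times: [5, 28, 33]
Average turnaround = 66/3 = 22.0

22.0


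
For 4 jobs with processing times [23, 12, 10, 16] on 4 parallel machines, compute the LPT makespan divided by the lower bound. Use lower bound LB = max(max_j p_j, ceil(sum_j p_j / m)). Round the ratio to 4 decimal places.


LPT order: [23, 16, 12, 10]
Machine loads after assignment: [23, 16, 12, 10]
LPT makespan = 23
Lower bound = max(max_job, ceil(total/4)) = max(23, 16) = 23
Ratio = 23 / 23 = 1.0

1.0


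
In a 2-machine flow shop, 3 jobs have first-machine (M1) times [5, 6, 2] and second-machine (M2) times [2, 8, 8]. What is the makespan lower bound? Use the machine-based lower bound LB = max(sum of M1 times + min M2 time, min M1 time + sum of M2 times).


LB1 = sum(M1 times) + min(M2 times) = 13 + 2 = 15
LB2 = min(M1 times) + sum(M2 times) = 2 + 18 = 20
Lower bound = max(LB1, LB2) = max(15, 20) = 20

20


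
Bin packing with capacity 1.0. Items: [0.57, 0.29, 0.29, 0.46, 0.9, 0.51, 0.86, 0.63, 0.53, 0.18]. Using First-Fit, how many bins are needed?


Place items sequentially using First-Fit:
  Item 0.57 -> new Bin 1
  Item 0.29 -> Bin 1 (now 0.86)
  Item 0.29 -> new Bin 2
  Item 0.46 -> Bin 2 (now 0.75)
  Item 0.9 -> new Bin 3
  Item 0.51 -> new Bin 4
  Item 0.86 -> new Bin 5
  Item 0.63 -> new Bin 6
  Item 0.53 -> new Bin 7
  Item 0.18 -> Bin 2 (now 0.93)
Total bins used = 7

7


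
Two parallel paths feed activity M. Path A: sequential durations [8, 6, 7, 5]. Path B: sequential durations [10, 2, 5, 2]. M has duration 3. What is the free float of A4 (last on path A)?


ES(A4) = sum of predecessors on chain A = 21
EF(A4) = ES + duration = 21 + 5 = 26
Successor of A4 is M. ES(M) = max(sum(A), sum(B)) = max(26, 19) = 26
Free float = ES(successor) - EF(current) = 26 - 26 = 0

0


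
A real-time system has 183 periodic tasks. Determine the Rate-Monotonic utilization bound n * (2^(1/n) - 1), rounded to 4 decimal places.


Compute 2^(1/183) = 1.0037948719
Subtract 1: 1.0037948719 - 1 = 0.0037948719
Multiply by n: 183 * 0.0037948719 = 0.6944615577
Round to 4 dp: 0.6945

0.6945


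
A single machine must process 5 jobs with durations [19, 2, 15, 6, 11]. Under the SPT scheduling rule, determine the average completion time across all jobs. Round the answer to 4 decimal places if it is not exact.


Sort jobs by processing time (SPT order): [2, 6, 11, 15, 19]
Compute completion times sequentially:
  Job 1: processing = 2, completes at 2
  Job 2: processing = 6, completes at 8
  Job 3: processing = 11, completes at 19
  Job 4: processing = 15, completes at 34
  Job 5: processing = 19, completes at 53
Sum of completion times = 116
Average completion time = 116/5 = 23.2

23.2


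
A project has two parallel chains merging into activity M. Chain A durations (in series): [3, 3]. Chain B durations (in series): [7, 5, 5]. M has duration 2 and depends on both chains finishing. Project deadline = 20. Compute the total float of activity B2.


Forward pass: ES(B2) = sum of predecessors on chain B = 7
EF = ES + duration = 7 + 5 = 12
Backward pass: LF(M) = deadline = 20; LS(M) = 20 - 2 = 18
LF(B2) = LS(M) - sum(successors on chain B) = 18 - 5 = 13
LS = LF - duration = 13 - 5 = 8
Total float = LS - ES = 8 - 7 = 1

1


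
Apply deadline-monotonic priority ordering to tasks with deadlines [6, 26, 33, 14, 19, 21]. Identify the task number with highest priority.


Sort tasks by relative deadline (ascending):
  Task 1: deadline = 6
  Task 4: deadline = 14
  Task 5: deadline = 19
  Task 6: deadline = 21
  Task 2: deadline = 26
  Task 3: deadline = 33
Priority order (highest first): [1, 4, 5, 6, 2, 3]
Highest priority task = 1

1


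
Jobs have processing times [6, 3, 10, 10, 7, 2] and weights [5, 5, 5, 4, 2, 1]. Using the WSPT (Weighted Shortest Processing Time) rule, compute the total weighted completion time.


Compute p/w ratios and sort ascending (WSPT): [(3, 5), (6, 5), (10, 5), (2, 1), (10, 4), (7, 2)]
Compute weighted completion times:
  Job (p=3,w=5): C=3, w*C=5*3=15
  Job (p=6,w=5): C=9, w*C=5*9=45
  Job (p=10,w=5): C=19, w*C=5*19=95
  Job (p=2,w=1): C=21, w*C=1*21=21
  Job (p=10,w=4): C=31, w*C=4*31=124
  Job (p=7,w=2): C=38, w*C=2*38=76
Total weighted completion time = 376

376


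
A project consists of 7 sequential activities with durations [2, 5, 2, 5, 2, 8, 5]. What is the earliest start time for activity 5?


Activity 5 starts after activities 1 through 4 complete.
Predecessor durations: [2, 5, 2, 5]
ES = 2 + 5 + 2 + 5 = 14

14


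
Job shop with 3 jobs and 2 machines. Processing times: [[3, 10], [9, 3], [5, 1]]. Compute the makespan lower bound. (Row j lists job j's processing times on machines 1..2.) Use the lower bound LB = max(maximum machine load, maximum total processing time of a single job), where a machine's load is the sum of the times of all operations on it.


Machine loads:
  Machine 1: 3 + 9 + 5 = 17
  Machine 2: 10 + 3 + 1 = 14
Max machine load = 17
Job totals:
  Job 1: 13
  Job 2: 12
  Job 3: 6
Max job total = 13
Lower bound = max(17, 13) = 17

17


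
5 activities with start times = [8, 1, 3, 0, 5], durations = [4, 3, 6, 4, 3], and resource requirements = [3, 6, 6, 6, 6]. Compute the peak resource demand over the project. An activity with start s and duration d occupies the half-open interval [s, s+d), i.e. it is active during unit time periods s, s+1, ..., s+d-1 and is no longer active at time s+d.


Each activity i is active on [start_i, start_i + duration_i).
Compute total resource usage per time slot:
  t=0: active resources = [6], total = 6
  t=1: active resources = [6, 6], total = 12
  t=2: active resources = [6, 6], total = 12
  t=3: active resources = [6, 6, 6], total = 18
  t=4: active resources = [6], total = 6
  t=5: active resources = [6, 6], total = 12
  t=6: active resources = [6, 6], total = 12
  t=7: active resources = [6, 6], total = 12
  t=8: active resources = [3, 6], total = 9
  t=9: active resources = [3], total = 3
  t=10: active resources = [3], total = 3
  t=11: active resources = [3], total = 3
Peak resource demand = 18

18


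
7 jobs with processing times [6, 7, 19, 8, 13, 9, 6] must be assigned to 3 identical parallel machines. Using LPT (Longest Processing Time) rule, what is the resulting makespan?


Sort jobs in decreasing order (LPT): [19, 13, 9, 8, 7, 6, 6]
Assign each job to the least loaded machine:
  Machine 1: jobs [19, 6], load = 25
  Machine 2: jobs [13, 7], load = 20
  Machine 3: jobs [9, 8, 6], load = 23
Makespan = max load = 25

25


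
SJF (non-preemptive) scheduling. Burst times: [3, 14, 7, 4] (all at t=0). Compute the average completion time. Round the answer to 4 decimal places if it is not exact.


SJF order (ascending): [3, 4, 7, 14]
Completion times:
  Job 1: burst=3, C=3
  Job 2: burst=4, C=7
  Job 3: burst=7, C=14
  Job 4: burst=14, C=28
Average completion = 52/4 = 13.0

13.0


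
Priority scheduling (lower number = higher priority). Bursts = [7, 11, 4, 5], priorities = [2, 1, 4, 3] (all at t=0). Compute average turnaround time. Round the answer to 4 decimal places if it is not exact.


Sort by priority (ascending = highest first):
Order: [(1, 11), (2, 7), (3, 5), (4, 4)]
Completion times:
  Priority 1, burst=11, C=11
  Priority 2, burst=7, C=18
  Priority 3, burst=5, C=23
  Priority 4, burst=4, C=27
Average turnaround = 79/4 = 19.75

19.75


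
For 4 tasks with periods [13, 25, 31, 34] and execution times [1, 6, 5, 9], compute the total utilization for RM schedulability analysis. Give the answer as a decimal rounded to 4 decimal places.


Compute individual utilizations (exact fractions):
  Task 1: C/T = 1/13 (approx. 0.0769)
  Task 2: C/T = 6/25 (approx. 0.24)
  Task 3: C/T = 5/31 (approx. 0.1613)
  Task 4: C/T = 9/34 (approx. 0.2647)
Total utilization U = 1/13 + 6/25 + 5/31 + 9/34 = 254487/342550
Rounded to 4 decimal places: U = 0.7429
RM (Liu & Layland) bound for 4 tasks = 0.756828; compare with U = 254487/342550 (approx. 0.742919)
U <= bound, so schedulable by RM sufficient condition.

0.7429


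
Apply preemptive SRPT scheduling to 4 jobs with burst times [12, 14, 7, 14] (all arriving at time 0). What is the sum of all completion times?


Since all jobs arrive at t=0, SRPT equals SPT ordering.
SPT order: [7, 12, 14, 14]
Completion times:
  Job 1: p=7, C=7
  Job 2: p=12, C=19
  Job 3: p=14, C=33
  Job 4: p=14, C=47
Total completion time = 7 + 19 + 33 + 47 = 106

106


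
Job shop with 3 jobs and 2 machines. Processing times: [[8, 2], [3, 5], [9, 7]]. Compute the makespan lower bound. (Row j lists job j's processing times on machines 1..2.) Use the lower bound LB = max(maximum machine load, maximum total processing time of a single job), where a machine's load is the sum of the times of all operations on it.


Machine loads:
  Machine 1: 8 + 3 + 9 = 20
  Machine 2: 2 + 5 + 7 = 14
Max machine load = 20
Job totals:
  Job 1: 10
  Job 2: 8
  Job 3: 16
Max job total = 16
Lower bound = max(20, 16) = 20

20


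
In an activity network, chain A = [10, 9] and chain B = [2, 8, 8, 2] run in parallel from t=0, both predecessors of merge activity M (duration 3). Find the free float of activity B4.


ES(B4) = sum of predecessors on chain B = 18
EF(B4) = ES + duration = 18 + 2 = 20
Successor of B4 is M. ES(M) = max(sum(A), sum(B)) = max(19, 20) = 20
Free float = ES(successor) - EF(current) = 20 - 20 = 0

0
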